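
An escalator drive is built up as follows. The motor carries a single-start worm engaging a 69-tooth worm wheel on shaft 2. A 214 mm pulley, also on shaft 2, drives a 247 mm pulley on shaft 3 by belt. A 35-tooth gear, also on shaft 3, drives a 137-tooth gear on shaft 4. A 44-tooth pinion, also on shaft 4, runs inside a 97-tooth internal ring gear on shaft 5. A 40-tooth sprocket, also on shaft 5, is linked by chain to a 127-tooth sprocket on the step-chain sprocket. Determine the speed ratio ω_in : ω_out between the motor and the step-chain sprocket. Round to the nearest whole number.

2182

Each stage contributes driven/driver: worm 69/1 = 69, belt 247/214 = 1.1542, gear mesh 137/35 = 3.9143, internal gear 97/44 = 2.2045, chain 127/40 = 3.175.
Overall: 69 × 1.1542 × 3.9143 × 2.2045 × 3.175 = 2182.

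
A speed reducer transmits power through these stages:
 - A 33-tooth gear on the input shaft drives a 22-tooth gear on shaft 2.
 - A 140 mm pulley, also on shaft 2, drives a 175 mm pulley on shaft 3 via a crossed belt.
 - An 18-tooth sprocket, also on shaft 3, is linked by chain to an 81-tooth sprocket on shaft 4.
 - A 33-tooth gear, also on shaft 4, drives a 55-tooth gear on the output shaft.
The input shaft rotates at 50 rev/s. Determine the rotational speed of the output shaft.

gear mesh 22/33 = 0.66667 → 50/0.66667 = 75 rev/s
belt 175/140 = 1.25 → 75/1.25 = 60 rev/s
chain 81/18 = 4.5 → 60/4.5 = 13.333 rev/s
gear mesh 55/33 = 1.6667 → 13.333/1.6667 = 8 rev/s

8 rev/s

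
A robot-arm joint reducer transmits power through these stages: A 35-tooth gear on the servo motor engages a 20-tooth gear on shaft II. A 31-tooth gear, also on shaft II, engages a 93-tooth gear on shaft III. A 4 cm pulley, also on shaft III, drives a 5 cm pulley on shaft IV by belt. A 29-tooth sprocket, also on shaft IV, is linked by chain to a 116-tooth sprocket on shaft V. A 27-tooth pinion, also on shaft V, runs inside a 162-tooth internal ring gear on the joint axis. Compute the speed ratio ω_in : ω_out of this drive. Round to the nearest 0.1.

51.4

Each stage contributes driven/driver: gear mesh 20/35 = 0.57143, gear mesh 93/31 = 3, belt 5/4 = 1.25, chain 116/29 = 4, internal gear 162/27 = 6.
Overall: 0.57143 × 3 × 1.25 × 4 × 6 = 51.429.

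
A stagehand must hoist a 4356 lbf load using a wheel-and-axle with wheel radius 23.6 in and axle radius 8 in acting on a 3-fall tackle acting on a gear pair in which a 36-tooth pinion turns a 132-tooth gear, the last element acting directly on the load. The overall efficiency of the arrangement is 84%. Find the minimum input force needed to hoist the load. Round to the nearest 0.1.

Wheel-and-axle MA = R/r = 23.6/8 = 2.95.
Block-and-tackle MA = number of supporting rope parts = 3.
Gear pair MA = 132/36 = 3.6667.
Combined ideal MA = 2.95 × 3 × 3.6667 = 32.45.
Actual MA = 32.45 × 0.84 = 27.258.
Effort = load / actual MA = 4356 / 27.258 = 159.81 lbf.

159.8 lbf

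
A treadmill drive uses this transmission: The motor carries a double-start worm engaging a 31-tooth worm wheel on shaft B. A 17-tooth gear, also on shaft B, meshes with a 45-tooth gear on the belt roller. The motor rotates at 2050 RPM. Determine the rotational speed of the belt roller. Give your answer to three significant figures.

50.0 RPM

worm 31/2 = 15.5 → 2050/15.5 = 132.26 RPM
gear mesh 45/17 = 2.6471 → 132.26/2.6471 = 49.964 RPM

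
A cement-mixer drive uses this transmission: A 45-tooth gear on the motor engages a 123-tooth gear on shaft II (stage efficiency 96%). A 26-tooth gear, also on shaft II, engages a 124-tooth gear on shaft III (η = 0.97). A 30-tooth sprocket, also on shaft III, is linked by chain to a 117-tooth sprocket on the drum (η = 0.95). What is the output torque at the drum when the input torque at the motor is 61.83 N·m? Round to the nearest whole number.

gear mesh 123/45 = 2.7333 → τ = 61.83·2.7333·0.96 = 162.24 N·m
gear mesh 124/26 = 4.7692 → τ = 162.24·4.7692·0.97 = 750.56 N·m
chain 117/30 = 3.9 → τ = 750.56·3.9·0.95 = 2780.8 N·m

2781 N·m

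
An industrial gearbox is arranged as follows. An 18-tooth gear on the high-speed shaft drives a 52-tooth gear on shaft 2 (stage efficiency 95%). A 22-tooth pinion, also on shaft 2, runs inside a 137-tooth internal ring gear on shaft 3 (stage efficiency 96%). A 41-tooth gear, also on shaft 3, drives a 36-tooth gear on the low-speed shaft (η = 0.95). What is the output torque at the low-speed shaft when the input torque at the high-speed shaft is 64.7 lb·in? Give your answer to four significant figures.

885.5 lb·in

gear mesh 52/18 = 2.8889 → τ = 64.7·2.8889·0.95 = 177.57 lb·in
internal gear 137/22 = 6.2273 → τ = 177.57·6.2273·0.96 = 1061.5 lb·in
gear mesh 36/41 = 0.87805 → τ = 1061.5·0.87805·0.95 = 885.46 lb·in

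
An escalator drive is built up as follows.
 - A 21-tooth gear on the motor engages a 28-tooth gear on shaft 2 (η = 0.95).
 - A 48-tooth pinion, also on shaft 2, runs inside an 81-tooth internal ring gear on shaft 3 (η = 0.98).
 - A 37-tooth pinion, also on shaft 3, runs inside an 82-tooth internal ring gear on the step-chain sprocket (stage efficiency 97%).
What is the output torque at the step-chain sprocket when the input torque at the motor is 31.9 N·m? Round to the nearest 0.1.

Gear mesh: ratio = 28/21 = 1.3333; torque at shaft 2 = 31.9 × 1.3333 × 0.95 = 40.407 N·m.
Internal gear: ratio = 81/48 = 1.6875; torque at shaft 3 = 40.407 × 1.6875 × 0.98 = 66.823 N·m.
Internal gear: ratio = 82/37 = 2.2162; torque at the step-chain sprocket = 66.823 × 2.2162 × 0.97 = 143.65 N·m.

143.7 N·m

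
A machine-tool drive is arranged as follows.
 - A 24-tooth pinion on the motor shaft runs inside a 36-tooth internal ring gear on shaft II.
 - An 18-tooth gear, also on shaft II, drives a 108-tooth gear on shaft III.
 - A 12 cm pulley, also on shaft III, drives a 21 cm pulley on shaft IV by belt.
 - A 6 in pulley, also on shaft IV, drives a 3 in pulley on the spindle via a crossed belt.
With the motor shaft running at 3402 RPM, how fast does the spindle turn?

the motor shaft → shaft II (internal gear, 36/24): 3402 ÷ 1.5 = 2268 RPM
shaft II → shaft III (gear mesh, 108/18): 2268 ÷ 6 = 378 RPM
shaft III → shaft IV (belt, 21/12): 378 ÷ 1.75 = 216 RPM
shaft IV → the spindle (belt, 3/6): 216 ÷ 0.5 = 432 RPM

432 RPM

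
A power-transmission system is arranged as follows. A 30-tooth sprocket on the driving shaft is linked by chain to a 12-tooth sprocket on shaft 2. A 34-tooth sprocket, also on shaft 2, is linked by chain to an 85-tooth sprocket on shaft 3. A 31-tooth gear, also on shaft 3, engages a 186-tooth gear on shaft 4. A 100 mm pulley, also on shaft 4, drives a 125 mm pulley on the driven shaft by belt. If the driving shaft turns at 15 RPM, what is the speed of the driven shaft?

Chain: ratio = 12/30 = 0.4, so shaft 2 turns at 15 / 0.4 = 37.5 RPM.
Chain: ratio = 85/34 = 2.5, so shaft 3 turns at 37.5 / 2.5 = 15 RPM.
Gear mesh: ratio = 186/31 = 6, so shaft 4 turns at 15 / 6 = 2.5 RPM.
Belt: ratio = 125/100 = 1.25, so the driven shaft turns at 2.5 / 1.25 = 2 RPM.

2 RPM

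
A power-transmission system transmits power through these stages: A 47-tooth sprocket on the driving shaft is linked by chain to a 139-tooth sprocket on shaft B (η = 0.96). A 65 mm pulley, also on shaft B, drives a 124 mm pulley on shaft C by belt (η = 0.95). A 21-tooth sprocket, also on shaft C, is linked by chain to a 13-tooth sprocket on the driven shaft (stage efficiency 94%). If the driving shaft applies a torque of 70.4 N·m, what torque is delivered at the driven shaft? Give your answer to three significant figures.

211 N·m

Chain: ratio = 139/47 = 2.9574; torque at shaft B = 70.4 × 2.9574 × 0.96 = 199.88 N·m.
Belt: ratio = 124/65 = 1.9077; torque at shaft C = 199.88 × 1.9077 × 0.95 = 362.24 N·m.
Chain: ratio = 13/21 = 0.61905; torque at the driven shaft = 362.24 × 0.61905 × 0.94 = 210.79 N·m.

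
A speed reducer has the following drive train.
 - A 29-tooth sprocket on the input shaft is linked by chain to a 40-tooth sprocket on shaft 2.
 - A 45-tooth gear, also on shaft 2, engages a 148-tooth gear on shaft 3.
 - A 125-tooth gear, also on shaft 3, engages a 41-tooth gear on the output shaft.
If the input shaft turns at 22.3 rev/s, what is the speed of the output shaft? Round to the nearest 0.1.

Chain: ratio = 40/29 = 1.3793, so shaft 2 turns at 22.3 / 1.3793 = 16.168 rev/s.
Gear mesh: ratio = 148/45 = 3.2889, so shaft 3 turns at 16.168 / 3.2889 = 4.9158 rev/s.
Gear mesh: ratio = 41/125 = 0.328, so the output shaft turns at 4.9158 / 0.328 = 14.987 rev/s.

15.0 rev/s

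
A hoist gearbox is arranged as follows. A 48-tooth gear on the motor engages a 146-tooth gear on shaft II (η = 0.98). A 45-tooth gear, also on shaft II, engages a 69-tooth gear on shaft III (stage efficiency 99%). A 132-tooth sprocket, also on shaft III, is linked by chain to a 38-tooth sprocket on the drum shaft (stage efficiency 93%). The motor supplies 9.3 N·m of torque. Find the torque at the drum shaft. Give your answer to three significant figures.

After the gear mesh (146/48): 9.3 × 3.0417 × 0.98 = 27.722 N·m
After the gear mesh (69/45): 27.722 × 1.5333 × 0.99 = 42.082 N·m
After the chain (38/132): 42.082 × 0.28788 × 0.93 = 11.266 N·m

11.3 N·m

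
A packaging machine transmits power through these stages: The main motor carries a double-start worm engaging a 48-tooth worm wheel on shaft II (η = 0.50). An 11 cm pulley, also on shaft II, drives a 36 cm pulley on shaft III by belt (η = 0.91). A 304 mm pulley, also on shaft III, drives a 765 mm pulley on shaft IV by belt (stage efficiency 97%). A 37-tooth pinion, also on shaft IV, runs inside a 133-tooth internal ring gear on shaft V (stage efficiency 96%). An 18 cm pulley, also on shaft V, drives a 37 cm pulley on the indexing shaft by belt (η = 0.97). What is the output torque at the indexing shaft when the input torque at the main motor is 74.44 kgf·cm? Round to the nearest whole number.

44681 kgf·cm

worm 48/2 = 24 → τ = 74.44·24·0.50 = 893.28 kgf·cm
belt 36/11 = 3.2727 → τ = 893.28·3.2727·0.91 = 2660.4 kgf·cm
belt 765/304 = 2.5164 → τ = 2660.4·2.5164·0.97 = 6493.8 kgf·cm
internal gear 133/37 = 3.5946 → τ = 6493.8·3.5946·0.96 = 22409 kgf·cm
belt 37/18 = 2.0556 → τ = 22409·2.0556·0.97 = 44681 kgf·cm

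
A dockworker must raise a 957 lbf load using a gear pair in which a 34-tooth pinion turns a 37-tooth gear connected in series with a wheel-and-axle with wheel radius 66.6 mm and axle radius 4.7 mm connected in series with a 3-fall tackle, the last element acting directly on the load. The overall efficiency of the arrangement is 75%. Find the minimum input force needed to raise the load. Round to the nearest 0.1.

Gear pair MA = 37/34 = 1.0882.
Wheel-and-axle MA = R/r = 66.6/4.7 = 14.17.
Block-and-tackle MA = number of supporting rope parts = 3.
Combined ideal MA = 1.0882 × 14.17 × 3 = 46.262.
Actual MA = 46.262 × 0.75 = 34.696.
Effort = load / actual MA = 957 / 34.696 = 27.582 lbf.

27.6 lbf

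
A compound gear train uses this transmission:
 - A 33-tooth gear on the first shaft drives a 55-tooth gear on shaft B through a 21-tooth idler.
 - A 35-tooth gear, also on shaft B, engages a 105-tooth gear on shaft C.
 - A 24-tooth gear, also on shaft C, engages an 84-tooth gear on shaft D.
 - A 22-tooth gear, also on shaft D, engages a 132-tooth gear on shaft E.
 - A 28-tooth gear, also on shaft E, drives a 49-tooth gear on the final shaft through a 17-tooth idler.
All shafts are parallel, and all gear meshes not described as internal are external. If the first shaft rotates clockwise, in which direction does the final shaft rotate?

counterclockwise

the first shaft → shaft B: driver → idler → driven is 2 external meshes, 2 reversals → CW.
shaft B → shaft C: external mesh, 1 reversal → CCW.
shaft C → shaft D: external mesh, 1 reversal → CW.
shaft D → shaft E: external mesh, 1 reversal → CCW.
shaft E → the final shaft: driver → idler → driven is 2 external meshes, 2 reversals → CCW.
7 reversals in total — an odd number — so the final shaft turns opposite to the first shaft.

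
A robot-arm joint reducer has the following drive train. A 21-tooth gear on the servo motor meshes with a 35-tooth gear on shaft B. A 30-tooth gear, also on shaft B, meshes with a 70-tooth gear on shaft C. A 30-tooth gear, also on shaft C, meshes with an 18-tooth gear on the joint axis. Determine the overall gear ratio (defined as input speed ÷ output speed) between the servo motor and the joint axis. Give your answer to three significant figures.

Each stage contributes driven/driver: gear mesh 35/21 = 1.6667, gear mesh 70/30 = 2.3333, gear mesh 18/30 = 0.6.
Overall: 1.6667 × 2.3333 × 0.6 = 2.3333.

2.33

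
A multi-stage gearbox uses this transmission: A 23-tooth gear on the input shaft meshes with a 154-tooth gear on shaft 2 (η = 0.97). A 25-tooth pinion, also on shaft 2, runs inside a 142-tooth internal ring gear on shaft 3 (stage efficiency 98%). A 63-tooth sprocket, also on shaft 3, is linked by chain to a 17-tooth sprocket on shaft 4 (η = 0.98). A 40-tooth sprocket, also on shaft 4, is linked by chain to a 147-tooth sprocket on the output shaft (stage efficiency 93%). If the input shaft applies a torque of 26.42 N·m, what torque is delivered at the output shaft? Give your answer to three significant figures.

After the gear mesh (154/23): 26.42 × 6.6957 × 0.97 = 171.59 N·m
After the internal gear (142/25): 171.59 × 5.68 × 0.98 = 955.15 N·m
After the chain (17/63): 955.15 × 0.26984 × 0.98 = 252.58 N·m
After the chain (147/40): 252.58 × 3.675 × 0.93 = 863.27 N·m

863 N·m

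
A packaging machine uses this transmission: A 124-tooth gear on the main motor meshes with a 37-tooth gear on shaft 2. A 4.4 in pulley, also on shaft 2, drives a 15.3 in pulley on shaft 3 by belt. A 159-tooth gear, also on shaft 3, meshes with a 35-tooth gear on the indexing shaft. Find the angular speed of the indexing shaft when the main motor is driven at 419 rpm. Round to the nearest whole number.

Gear mesh: ratio = 37/124 = 0.29839, so shaft 2 turns at 419 / 0.29839 = 1404.2 rpm.
Belt: ratio = 15.3/4.4 = 3.4773, so shaft 3 turns at 1404.2 / 3.4773 = 403.83 rpm.
Gear mesh: ratio = 35/159 = 0.22013, so the indexing shaft turns at 403.83 / 0.22013 = 1834.5 rpm.

1835 rpm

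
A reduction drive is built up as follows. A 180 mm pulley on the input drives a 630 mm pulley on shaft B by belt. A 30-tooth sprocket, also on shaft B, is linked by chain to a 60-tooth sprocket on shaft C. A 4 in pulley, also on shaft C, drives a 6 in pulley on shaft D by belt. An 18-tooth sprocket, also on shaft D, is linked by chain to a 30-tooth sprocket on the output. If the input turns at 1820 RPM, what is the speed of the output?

the input → shaft B (belt, 630/180): 1820 ÷ 3.5 = 520 RPM
shaft B → shaft C (chain, 60/30): 520 ÷ 2 = 260 RPM
shaft C → shaft D (belt, 6/4): 260 ÷ 1.5 = 173.33 RPM
shaft D → the output (chain, 30/18): 173.33 ÷ 1.6667 = 104 RPM

104 RPM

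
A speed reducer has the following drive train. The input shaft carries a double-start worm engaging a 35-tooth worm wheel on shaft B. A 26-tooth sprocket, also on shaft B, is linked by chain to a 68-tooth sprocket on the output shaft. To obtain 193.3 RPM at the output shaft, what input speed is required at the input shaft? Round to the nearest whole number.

8847 RPM

Overall ratio R = 17.5 × 2.6154 = 45.769.
Required input speed = output speed × R = 193.3 × 45.769 = 8847.2 RPM.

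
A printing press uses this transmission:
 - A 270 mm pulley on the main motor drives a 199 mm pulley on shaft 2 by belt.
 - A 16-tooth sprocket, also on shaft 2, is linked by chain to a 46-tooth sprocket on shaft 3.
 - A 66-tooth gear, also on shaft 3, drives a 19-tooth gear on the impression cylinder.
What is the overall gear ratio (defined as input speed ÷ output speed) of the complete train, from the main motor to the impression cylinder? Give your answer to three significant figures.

Each stage contributes driven/driver: belt 199/270 = 0.73704, chain 46/16 = 2.875, gear mesh 19/66 = 0.28788.
Overall: 0.73704 × 2.875 × 0.28788 = 0.61001.

0.610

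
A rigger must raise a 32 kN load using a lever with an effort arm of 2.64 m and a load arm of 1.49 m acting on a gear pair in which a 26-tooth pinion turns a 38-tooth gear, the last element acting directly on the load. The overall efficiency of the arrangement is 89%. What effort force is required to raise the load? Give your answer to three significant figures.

13.9 kN

Lever MA = effort arm / load arm = 2.64/1.49 = 1.7718.
Gear pair MA = 38/26 = 1.4615.
Combined ideal MA = 1.7718 × 1.4615 = 2.5896.
Actual MA = 2.5896 × 0.89 = 2.3047.
Effort = load / actual MA = 32 / 2.3047 = 13.885 kN.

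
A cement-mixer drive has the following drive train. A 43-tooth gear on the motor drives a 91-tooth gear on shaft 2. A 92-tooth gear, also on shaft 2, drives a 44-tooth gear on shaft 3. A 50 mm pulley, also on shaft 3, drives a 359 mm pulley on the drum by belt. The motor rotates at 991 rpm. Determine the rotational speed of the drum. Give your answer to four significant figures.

the motor → shaft 2 (gear mesh, 91/43): 991 ÷ 2.1163 = 468.27 rpm
shaft 2 → shaft 3 (gear mesh, 44/92): 468.27 ÷ 0.47826 = 979.12 rpm
shaft 3 → the drum (belt, 359/50): 979.12 ÷ 7.18 = 136.37 rpm

136.4 rpm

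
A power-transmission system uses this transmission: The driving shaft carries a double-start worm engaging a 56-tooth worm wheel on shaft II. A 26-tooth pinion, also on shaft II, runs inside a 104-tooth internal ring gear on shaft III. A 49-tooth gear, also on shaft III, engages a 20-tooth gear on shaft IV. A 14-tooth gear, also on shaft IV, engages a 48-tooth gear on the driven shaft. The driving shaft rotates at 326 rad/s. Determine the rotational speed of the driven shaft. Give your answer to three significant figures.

2.08 rad/s

Worm: ratio = 56/2 = 28, so shaft II turns at 326 / 28 = 11.643 rad/s.
Internal gear: ratio = 104/26 = 4, so shaft III turns at 11.643 / 4 = 2.9107 rad/s.
Gear mesh: ratio = 20/49 = 0.40816, so shaft IV turns at 2.9107 / 0.40816 = 7.1312 rad/s.
Gear mesh: ratio = 48/14 = 3.4286, so the driven shaft turns at 7.1312 / 3.4286 = 2.0799 rad/s.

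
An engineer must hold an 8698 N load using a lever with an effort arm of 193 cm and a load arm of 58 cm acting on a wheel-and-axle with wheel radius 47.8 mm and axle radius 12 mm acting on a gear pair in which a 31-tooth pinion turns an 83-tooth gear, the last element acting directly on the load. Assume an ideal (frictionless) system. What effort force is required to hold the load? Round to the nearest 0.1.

245.1 N

Lever MA = effort arm / load arm = 193/58 = 3.3276.
Wheel-and-axle MA = R/r = 47.8/12 = 3.9833.
Gear pair MA = 83/31 = 2.6774.
Combined ideal MA = 3.3276 × 3.9833 × 2.6774 = 35.489.
Effort = load / MA = 8698 / 35.489 = 245.09 N.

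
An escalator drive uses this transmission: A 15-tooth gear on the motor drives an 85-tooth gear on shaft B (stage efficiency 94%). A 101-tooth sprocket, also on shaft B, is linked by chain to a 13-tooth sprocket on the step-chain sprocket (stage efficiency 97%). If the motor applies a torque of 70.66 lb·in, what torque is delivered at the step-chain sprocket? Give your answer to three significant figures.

gear mesh 85/15 = 5.6667 → τ = 70.66·5.6667·0.94 = 376.38 lb·in
chain 13/101 = 0.12871 → τ = 376.38·0.12871·0.97 = 46.992 lb·in

47.0 lb·in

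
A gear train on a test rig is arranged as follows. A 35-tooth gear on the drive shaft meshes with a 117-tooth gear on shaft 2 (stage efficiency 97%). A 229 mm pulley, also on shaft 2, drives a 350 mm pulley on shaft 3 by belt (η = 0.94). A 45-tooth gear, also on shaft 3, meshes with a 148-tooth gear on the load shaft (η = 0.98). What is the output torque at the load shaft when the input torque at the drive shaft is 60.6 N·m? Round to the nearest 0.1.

gear mesh 117/35 = 3.3429 → τ = 60.6·3.3429·0.97 = 196.5 N·m
belt 350/229 = 1.5284 → τ = 196.5·1.5284·0.94 = 282.31 N·m
gear mesh 148/45 = 3.2889 → τ = 282.31·3.2889·0.98 = 909.91 N·m

909.9 N·m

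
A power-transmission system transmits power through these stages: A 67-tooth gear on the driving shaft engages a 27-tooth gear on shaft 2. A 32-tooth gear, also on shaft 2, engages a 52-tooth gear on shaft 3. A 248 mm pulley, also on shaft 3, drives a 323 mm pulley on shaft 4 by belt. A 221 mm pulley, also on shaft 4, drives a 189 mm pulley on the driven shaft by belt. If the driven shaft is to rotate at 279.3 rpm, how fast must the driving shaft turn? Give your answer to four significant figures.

203.7 rpm

Overall ratio R = 0.40299 × 1.625 × 1.3024 × 0.8552 = 0.72939.
Required input speed = output speed × R = 279.3 × 0.72939 = 203.72 rpm.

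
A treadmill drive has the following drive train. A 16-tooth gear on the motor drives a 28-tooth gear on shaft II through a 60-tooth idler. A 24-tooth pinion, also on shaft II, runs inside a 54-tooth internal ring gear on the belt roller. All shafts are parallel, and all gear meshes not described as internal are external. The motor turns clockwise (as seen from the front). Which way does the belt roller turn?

clockwise

the motor → shaft II: driver → idler → driven is 2 external meshes, 2 reversals → CW.
shaft II → the belt roller: internal mesh, same direction → CW.
2 reversals in total — an even number — so the belt roller turns the same way as the motor.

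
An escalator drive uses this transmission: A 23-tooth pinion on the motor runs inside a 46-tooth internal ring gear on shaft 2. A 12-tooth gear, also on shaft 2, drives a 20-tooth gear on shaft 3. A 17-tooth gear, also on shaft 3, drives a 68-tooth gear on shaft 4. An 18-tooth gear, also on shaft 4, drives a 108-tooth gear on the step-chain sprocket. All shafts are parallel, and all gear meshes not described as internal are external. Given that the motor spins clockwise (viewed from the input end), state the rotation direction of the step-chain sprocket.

counterclockwise

the motor → shaft 2: internal mesh, same direction → CW.
shaft 2 → shaft 3: external mesh, 1 reversal → CCW.
shaft 3 → shaft 4: external mesh, 1 reversal → CW.
shaft 4 → the step-chain sprocket: external mesh, 1 reversal → CCW.
3 reversals in total — an odd number — so the step-chain sprocket turns opposite to the motor.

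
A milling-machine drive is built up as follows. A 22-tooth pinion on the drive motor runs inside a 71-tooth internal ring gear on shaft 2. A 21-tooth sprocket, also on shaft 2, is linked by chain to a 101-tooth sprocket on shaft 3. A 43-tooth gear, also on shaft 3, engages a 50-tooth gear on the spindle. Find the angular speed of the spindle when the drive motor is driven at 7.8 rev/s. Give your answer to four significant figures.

internal gear 71/22 = 3.2273 → 7.8/3.2273 = 2.4169 rev/s
chain 101/21 = 4.8095 → 2.4169/4.8095 = 0.50252 rev/s
gear mesh 50/43 = 1.1628 → 0.50252/1.1628 = 0.43217 rev/s

0.4322 rev/s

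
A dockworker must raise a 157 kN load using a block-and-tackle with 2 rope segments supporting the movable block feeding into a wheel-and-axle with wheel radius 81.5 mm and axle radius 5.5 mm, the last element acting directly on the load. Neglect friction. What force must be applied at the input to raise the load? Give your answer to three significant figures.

5.30 kN

Block-and-tackle MA = number of supporting rope parts = 2.
Wheel-and-axle MA = R/r = 81.5/5.5 = 14.818.
Combined ideal MA = 2 × 14.818 = 29.636.
Effort = load / MA = 157 / 29.636 = 5.2975 kN.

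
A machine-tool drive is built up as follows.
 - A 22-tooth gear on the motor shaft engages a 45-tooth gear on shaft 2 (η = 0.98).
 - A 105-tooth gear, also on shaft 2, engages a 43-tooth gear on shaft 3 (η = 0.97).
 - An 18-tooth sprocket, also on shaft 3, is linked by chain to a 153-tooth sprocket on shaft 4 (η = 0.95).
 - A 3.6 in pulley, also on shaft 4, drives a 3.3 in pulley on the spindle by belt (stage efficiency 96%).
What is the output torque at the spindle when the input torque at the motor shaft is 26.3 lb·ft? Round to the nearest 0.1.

gear mesh 45/22 = 2.0455 → τ = 26.3·2.0455·0.98 = 52.72 lb·ft
gear mesh 43/105 = 0.40952 → τ = 52.72·0.40952·0.97 = 20.942 lb·ft
chain 153/18 = 8.5 → τ = 20.942·8.5·0.95 = 169.11 lb·ft
belt 3.3/3.6 = 0.91667 → τ = 169.11·0.91667·0.96 = 148.82 lb·ft

148.8 lb·ft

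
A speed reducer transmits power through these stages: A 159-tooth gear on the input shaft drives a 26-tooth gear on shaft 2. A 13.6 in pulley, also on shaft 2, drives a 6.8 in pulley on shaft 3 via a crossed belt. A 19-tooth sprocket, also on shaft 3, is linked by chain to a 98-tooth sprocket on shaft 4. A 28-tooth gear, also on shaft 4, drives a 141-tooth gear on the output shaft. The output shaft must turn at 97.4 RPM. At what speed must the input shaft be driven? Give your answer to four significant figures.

Overall ratio R = 0.16352 × 0.5 × 5.1579 × 5.0357 = 2.1236.
Required input speed = output speed × R = 97.4 × 2.1236 = 206.84 RPM.

206.8 RPM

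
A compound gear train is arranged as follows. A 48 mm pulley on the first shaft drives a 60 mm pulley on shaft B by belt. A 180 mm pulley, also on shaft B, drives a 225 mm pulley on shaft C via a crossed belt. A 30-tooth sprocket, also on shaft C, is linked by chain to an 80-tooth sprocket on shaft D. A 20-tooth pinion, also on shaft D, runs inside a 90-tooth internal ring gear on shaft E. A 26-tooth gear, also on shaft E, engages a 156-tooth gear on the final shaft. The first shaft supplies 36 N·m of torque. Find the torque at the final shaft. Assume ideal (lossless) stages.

After the belt (60/48): 36 × 1.25 = 45 N·m
After the belt (225/180): 45 × 1.25 = 56.25 N·m
After the chain (80/30): 56.25 × 2.6667 = 150 N·m
After the internal gear (90/20): 150 × 4.5 = 675 N·m
After the gear mesh (156/26): 675 × 6 = 4050 N·m

4050 N·m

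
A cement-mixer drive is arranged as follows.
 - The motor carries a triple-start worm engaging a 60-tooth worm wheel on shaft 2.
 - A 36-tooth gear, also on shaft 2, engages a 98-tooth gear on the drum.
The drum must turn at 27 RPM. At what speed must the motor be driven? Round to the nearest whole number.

1470 RPM

Overall ratio R = 20 × 2.7222 = 54.444.
Required input speed = output speed × R = 27 × 54.444 = 1470 RPM.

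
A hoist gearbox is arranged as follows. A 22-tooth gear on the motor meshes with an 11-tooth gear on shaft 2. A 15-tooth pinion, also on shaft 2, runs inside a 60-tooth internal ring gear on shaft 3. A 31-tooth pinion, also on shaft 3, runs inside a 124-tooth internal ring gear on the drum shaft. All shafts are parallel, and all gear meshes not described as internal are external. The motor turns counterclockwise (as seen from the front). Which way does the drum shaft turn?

the motor → shaft 2: external mesh, 1 reversal → CW.
shaft 2 → shaft 3: internal mesh, same direction → CW.
shaft 3 → the drum shaft: internal mesh, same direction → CW.
1 reversal in total — an odd number — so the drum shaft turns opposite to the motor.

clockwise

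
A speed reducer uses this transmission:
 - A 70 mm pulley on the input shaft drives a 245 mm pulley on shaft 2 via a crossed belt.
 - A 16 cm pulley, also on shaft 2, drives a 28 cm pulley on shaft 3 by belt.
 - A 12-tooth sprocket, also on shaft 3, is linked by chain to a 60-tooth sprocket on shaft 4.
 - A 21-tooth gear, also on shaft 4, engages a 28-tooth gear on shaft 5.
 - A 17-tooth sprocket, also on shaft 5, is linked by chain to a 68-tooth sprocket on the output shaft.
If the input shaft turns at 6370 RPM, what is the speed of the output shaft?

the input shaft → shaft 2 (belt, 245/70): 6370 ÷ 3.5 = 1820 RPM
shaft 2 → shaft 3 (belt, 28/16): 1820 ÷ 1.75 = 1040 RPM
shaft 3 → shaft 4 (chain, 60/12): 1040 ÷ 5 = 208 RPM
shaft 4 → shaft 5 (gear mesh, 28/21): 208 ÷ 1.3333 = 156 RPM
shaft 5 → the output shaft (chain, 68/17): 156 ÷ 4 = 39 RPM

39 RPM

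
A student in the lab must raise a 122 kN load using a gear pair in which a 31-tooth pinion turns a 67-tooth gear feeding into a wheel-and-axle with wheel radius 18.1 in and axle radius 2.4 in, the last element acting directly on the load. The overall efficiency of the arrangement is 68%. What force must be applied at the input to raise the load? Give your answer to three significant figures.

Gear pair MA = 67/31 = 2.1613.
Wheel-and-axle MA = R/r = 18.1/2.4 = 7.5417.
Combined ideal MA = 2.1613 × 7.5417 = 16.3.
Actual MA = 16.3 × 0.68 = 11.084.
Effort = load / actual MA = 122 / 11.084 = 11.007 kN.

11.0 kN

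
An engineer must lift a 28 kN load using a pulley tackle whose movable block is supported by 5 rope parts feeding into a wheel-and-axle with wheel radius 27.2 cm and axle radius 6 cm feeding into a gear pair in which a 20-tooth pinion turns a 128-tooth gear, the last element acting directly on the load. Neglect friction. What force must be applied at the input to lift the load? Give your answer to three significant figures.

Block-and-tackle MA = number of supporting rope parts = 5.
Wheel-and-axle MA = R/r = 27.2/6 = 4.5333.
Gear pair MA = 128/20 = 6.4.
Combined ideal MA = 5 × 4.5333 × 6.4 = 145.07.
Effort = load / MA = 28 / 145.07 = 0.19301 kN.

0.193 kN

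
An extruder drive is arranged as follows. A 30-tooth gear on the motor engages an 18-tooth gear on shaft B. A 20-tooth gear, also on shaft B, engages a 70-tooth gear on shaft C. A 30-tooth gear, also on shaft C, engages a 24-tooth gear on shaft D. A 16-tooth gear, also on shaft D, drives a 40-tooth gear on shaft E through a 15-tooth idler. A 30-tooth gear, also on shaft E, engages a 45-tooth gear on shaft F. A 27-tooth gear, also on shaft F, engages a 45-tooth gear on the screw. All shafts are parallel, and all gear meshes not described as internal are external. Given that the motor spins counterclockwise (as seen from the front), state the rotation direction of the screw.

clockwise

the motor → shaft B: external mesh, 1 reversal → CW.
shaft B → shaft C: external mesh, 1 reversal → CCW.
shaft C → shaft D: external mesh, 1 reversal → CW.
shaft D → shaft E: driver → idler → driven is 2 external meshes, 2 reversals → CW.
shaft E → shaft F: external mesh, 1 reversal → CCW.
shaft F → the screw: external mesh, 1 reversal → CW.
7 reversals in total — an odd number — so the screw turns opposite to the motor.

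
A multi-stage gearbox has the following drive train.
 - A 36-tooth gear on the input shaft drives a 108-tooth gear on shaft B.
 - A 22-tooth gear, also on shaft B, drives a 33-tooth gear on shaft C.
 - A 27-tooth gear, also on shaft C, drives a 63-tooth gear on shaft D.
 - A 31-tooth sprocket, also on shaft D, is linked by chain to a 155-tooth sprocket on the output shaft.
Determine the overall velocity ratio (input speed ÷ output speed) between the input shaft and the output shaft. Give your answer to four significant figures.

Each stage contributes driven/driver: gear mesh 108/36 = 3, gear mesh 33/22 = 1.5, gear mesh 63/27 = 2.3333, chain 155/31 = 5.
Overall: 3 × 1.5 × 2.3333 × 5 = 52.5.

52.50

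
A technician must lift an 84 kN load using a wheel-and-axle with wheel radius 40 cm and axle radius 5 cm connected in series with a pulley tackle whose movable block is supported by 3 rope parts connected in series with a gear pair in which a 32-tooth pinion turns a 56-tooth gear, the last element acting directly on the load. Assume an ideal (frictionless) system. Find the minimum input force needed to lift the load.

2 kN

Wheel-and-axle MA = R/r = 40/5 = 8.
Block-and-tackle MA = number of supporting rope parts = 3.
Gear pair MA = 56/32 = 1.75.
Combined ideal MA = 8 × 3 × 1.75 = 42.
Effort = load / MA = 84 / 42 = 2 kN.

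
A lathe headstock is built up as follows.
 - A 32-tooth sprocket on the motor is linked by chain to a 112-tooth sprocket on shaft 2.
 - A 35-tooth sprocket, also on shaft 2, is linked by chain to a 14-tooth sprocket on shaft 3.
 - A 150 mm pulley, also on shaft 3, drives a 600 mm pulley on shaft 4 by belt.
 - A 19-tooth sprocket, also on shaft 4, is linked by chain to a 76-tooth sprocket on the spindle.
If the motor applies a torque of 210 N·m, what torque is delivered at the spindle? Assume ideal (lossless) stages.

4704 N·m

After the chain (112/32): 210 × 3.5 = 735 N·m
After the chain (14/35): 735 × 0.4 = 294 N·m
After the belt (600/150): 294 × 4 = 1176 N·m
After the chain (76/19): 1176 × 4 = 4704 N·m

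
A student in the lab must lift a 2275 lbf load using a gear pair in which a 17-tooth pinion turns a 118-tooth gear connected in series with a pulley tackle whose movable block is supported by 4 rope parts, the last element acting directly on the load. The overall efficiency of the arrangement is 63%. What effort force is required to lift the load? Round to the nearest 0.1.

130.1 lbf

Gear pair MA = 118/17 = 6.9412.
Block-and-tackle MA = number of supporting rope parts = 4.
Combined ideal MA = 6.9412 × 4 = 27.765.
Actual MA = 27.765 × 0.63 = 17.492.
Effort = load / actual MA = 2275 / 17.492 = 130.06 lbf.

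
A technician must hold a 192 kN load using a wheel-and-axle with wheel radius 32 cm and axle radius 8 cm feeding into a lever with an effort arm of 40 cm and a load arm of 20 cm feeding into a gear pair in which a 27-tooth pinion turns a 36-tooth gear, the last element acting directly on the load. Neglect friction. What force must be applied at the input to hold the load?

Wheel-and-axle MA = R/r = 32/8 = 4.
Lever MA = effort arm / load arm = 40/20 = 2.
Gear pair MA = 36/27 = 1.3333.
Combined ideal MA = 4 × 2 × 1.3333 = 10.667.
Effort = load / MA = 192 / 10.667 = 18 kN.

18 kN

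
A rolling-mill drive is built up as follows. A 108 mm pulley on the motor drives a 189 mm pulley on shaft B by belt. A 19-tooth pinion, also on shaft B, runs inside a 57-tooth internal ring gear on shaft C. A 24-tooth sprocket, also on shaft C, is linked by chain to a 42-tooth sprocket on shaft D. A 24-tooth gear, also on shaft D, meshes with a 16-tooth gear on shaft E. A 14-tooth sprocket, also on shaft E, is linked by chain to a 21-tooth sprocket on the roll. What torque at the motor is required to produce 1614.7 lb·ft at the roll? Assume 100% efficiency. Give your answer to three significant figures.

Overall ratio R = 1.75 × 3 × 1.75 × 0.66667 × 1.5 = 9.1875.
Input torque = output torque / R = 1614.7 / 9.1875 = 175.75 lb·ft.

176 lb·ft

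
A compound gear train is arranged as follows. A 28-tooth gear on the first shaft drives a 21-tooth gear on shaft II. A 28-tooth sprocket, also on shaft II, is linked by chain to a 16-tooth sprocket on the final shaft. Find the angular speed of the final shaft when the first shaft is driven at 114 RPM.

Gear mesh: ratio = 21/28 = 0.75, so shaft II turns at 114 / 0.75 = 152 RPM.
Chain: ratio = 16/28 = 0.57143, so the final shaft turns at 152 / 0.57143 = 266 RPM.

266 RPM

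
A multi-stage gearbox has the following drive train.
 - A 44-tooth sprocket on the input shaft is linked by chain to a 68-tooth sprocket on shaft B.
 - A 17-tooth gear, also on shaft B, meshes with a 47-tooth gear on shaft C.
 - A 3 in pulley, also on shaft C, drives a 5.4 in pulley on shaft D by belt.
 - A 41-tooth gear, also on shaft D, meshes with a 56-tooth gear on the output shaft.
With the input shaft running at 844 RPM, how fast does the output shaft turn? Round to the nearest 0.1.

80.3 RPM

Chain: ratio = 68/44 = 1.5455, so shaft B turns at 844 / 1.5455 = 546.12 RPM.
Gear mesh: ratio = 47/17 = 2.7647, so shaft C turns at 546.12 / 2.7647 = 197.53 RPM.
Belt: ratio = 5.4/3 = 1.8, so shaft D turns at 197.53 / 1.8 = 109.74 RPM.
Gear mesh: ratio = 56/41 = 1.3659, so the output shaft turns at 109.74 / 1.3659 = 80.345 RPM.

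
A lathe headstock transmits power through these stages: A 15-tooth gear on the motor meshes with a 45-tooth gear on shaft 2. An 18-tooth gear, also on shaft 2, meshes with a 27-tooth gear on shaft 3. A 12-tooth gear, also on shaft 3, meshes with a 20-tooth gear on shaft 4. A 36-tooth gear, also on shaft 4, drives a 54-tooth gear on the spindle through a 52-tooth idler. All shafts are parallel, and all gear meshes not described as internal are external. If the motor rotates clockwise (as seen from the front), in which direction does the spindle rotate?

counterclockwise

the motor → shaft 2: external mesh, 1 reversal → CCW.
shaft 2 → shaft 3: external mesh, 1 reversal → CW.
shaft 3 → shaft 4: external mesh, 1 reversal → CCW.
shaft 4 → the spindle: driver → idler → driven is 2 external meshes, 2 reversals → CCW.
5 reversals in total — an odd number — so the spindle turns opposite to the motor.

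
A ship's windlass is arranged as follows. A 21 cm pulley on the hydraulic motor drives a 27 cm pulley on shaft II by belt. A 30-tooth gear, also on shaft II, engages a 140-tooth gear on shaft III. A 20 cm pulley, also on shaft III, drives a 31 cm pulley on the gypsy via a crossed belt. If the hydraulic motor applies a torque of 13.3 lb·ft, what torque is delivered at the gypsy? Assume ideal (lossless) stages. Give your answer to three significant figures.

belt 27/21 = 1.2857 → τ = 13.3·1.2857 = 17.1 lb·ft
gear mesh 140/30 = 4.6667 → τ = 17.1·4.6667 = 79.8 lb·ft
belt 31/20 = 1.55 → τ = 79.8·1.55 = 123.69 lb·ft

124 lb·ft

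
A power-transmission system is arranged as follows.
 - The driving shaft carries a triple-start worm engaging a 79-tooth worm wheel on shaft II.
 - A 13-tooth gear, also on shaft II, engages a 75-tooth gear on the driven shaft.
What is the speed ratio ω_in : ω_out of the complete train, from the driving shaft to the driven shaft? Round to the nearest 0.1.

Each stage contributes driven/driver: worm 79/3 = 26.333, gear mesh 75/13 = 5.7692.
Overall: 26.333 × 5.7692 = 151.92.

151.9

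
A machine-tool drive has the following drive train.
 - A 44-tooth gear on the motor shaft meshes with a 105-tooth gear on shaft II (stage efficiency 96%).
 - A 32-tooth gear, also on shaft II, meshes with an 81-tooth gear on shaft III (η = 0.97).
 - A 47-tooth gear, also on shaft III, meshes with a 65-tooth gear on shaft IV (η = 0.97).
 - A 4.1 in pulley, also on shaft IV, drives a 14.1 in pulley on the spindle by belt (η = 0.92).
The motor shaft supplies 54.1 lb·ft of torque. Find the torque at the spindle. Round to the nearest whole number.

1292 lb·ft

Gear mesh: ratio = 105/44 = 2.3864; torque at shaft II = 54.1 × 2.3864 × 0.96 = 123.94 lb·ft.
Gear mesh: ratio = 81/32 = 2.5312; torque at shaft III = 123.94 × 2.5312 × 0.97 = 304.31 lb·ft.
Gear mesh: ratio = 65/47 = 1.383; torque at shaft IV = 304.31 × 1.383 × 0.97 = 408.22 lb·ft.
Belt: ratio = 14.1/4.1 = 3.439; torque at the spindle = 408.22 × 3.439 × 0.92 = 1291.6 lb·ft.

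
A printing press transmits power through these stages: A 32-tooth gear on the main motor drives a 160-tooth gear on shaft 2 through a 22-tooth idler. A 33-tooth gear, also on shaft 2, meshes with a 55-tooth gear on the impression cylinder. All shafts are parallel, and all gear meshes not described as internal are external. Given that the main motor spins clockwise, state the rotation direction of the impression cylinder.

the main motor → shaft 2: driver → idler → driven is 2 external meshes, 2 reversals → CW.
shaft 2 → the impression cylinder: external mesh, 1 reversal → CCW.
3 reversals in total — an odd number — so the impression cylinder turns opposite to the main motor.

counterclockwise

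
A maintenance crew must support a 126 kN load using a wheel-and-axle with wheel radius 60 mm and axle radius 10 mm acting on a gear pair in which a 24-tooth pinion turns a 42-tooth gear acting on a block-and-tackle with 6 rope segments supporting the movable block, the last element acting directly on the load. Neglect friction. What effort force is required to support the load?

2 kN

Wheel-and-axle MA = R/r = 60/10 = 6.
Gear pair MA = 42/24 = 1.75.
Block-and-tackle MA = number of supporting rope parts = 6.
Combined ideal MA = 6 × 1.75 × 6 = 63.
Effort = load / MA = 126 / 63 = 2 kN.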